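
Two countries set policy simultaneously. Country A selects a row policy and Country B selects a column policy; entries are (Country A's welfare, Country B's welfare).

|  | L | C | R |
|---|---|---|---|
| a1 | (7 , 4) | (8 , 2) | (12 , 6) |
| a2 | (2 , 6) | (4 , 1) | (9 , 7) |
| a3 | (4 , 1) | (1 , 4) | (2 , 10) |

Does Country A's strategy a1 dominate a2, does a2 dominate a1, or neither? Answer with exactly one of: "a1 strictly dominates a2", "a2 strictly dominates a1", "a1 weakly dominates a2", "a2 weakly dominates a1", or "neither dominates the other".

a1 strictly dominates a2

a1's payoffs vs a2's, by Country B's action — L: 7>2, C: 8>4, R: 12>9.
a1 gives a strictly higher payoff against each choice by Country B, so a1 strictly dominates a2.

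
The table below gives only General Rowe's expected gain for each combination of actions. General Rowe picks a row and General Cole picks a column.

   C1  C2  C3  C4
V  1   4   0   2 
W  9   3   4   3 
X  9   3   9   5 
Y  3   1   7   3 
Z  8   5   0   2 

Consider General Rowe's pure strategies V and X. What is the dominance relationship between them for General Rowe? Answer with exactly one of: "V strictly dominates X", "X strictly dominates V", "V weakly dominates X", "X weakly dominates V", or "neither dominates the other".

Compare V to X across each opponent action: C1: 1<9, C2: 4>3, C3: 0<9, C4: 2<5.
V does better at C2 but worse at C1, C3, C4; neither strategy dominates the other.

neither dominates the other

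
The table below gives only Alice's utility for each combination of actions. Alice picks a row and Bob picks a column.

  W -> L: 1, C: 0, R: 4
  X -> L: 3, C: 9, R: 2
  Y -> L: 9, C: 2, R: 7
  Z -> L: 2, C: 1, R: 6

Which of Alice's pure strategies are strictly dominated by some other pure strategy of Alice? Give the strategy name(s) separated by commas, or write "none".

W, Z

W is strictly dominated by Y (L: 9>1, C: 2>0, R: 7>4).
Nothing dominates X: W at L (3>1); Y at C (9>2); Z at L (3>2).
Y is not dominated — it holds its own against W at L (9>1); X at L (9>3); Z at L (9>2).
Z is strictly dominated by Y (L: 9>2, C: 2>1, R: 7>6).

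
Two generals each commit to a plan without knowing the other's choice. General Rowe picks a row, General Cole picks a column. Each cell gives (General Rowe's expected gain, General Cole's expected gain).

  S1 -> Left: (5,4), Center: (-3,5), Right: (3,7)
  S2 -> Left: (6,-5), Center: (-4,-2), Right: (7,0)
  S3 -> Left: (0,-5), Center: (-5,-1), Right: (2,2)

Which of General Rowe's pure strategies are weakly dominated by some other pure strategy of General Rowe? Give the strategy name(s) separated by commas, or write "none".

S3

S1: no other strategy beats it everywhere (S2 at Center (-3>-4); S3 at Left (5>0)).
Nothing dominates S2: S1 at Left (6>5); S3 at Left (6>0).
S3: dominated, since S1 does at least as well everywhere (Left: 5>0, Center: -3>-5, Right: 3>2).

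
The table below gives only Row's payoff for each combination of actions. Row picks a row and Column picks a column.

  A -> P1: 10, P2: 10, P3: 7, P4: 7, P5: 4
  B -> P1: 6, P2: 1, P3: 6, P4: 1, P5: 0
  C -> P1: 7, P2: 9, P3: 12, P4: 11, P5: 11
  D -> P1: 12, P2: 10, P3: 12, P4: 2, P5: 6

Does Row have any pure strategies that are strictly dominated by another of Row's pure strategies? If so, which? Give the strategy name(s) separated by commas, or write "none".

B

Nothing dominates A: B at P1 (10>6); C at P1 (10>7); D at P2 (10=10).
A strictly dominates B — P1: 10>6, P2: 10>1, P3: 7>6, P4: 7>1, P5: 4>0.
C is not dominated — it holds its own against A at P3 (12>7); B at P1 (7>6); D at P3 (12=12).
D is not dominated — it holds its own against A at P1 (12>10); B at P1 (12>6); C at P1 (12>7).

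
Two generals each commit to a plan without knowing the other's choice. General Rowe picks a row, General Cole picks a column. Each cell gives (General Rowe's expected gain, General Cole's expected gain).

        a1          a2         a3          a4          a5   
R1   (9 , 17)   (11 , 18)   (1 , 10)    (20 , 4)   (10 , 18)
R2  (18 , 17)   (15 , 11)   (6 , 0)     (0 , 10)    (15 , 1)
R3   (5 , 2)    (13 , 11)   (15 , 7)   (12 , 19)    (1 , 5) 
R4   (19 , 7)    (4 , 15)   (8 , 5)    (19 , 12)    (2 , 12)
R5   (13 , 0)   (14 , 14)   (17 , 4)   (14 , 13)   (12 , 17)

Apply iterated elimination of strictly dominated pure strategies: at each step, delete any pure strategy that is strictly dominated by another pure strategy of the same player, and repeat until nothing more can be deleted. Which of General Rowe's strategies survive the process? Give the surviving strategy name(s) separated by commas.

For General Rowe, R5 strictly dominates R3 on the remaining columns (a1: 13>5, a2: 14>13, a3: 17>15, a4: 14>12, a5: 12>1); eliminate R3.
General Cole's strategy a3 is strictly dominated by a2 (R1: 18>10, R2: 11>0, R4: 15>5, R5: 14>4) and is removed.
General Cole's strategy a4 is strictly dominated by a2 (R1: 18>4, R2: 11>10, R4: 15>12, R5: 14>13) and is removed.
Row R1 is eliminated: R2 beats it against every remaining column (a1: 18>9, a2: 15>11, a5: 15>10).
Row R5 is eliminated: R2 beats it against every remaining column (a1: 18>13, a2: 15>14, a5: 15>12).
General Cole's strategy a5 is strictly dominated by a2 (R2: 11>1, R4: 15>12) and is removed.
Among the remaining strategies, none is strictly dominated by another pure strategy of the same player, so the elimination stops.
Surviving strategies — General Rowe: {R2, R4}; General Cole: {a1, a2}.

R2, R4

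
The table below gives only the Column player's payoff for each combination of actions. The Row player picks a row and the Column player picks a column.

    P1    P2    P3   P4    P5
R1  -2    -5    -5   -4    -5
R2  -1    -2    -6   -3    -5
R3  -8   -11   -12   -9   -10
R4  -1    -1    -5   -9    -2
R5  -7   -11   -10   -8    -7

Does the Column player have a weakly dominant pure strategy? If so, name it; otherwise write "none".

P1

P1 vs P2: R1: -2>-5, R2: -1>-2, R3: -8>-11, R4: -1=-1, R5: -7>-11.
P1 vs P3: R1: -2>-5, R2: -1>-6, R3: -8>-12, R4: -1>-5, R5: -7>-10.
P1 vs P4: R1: -2>-4, R2: -1>-3, R3: -8>-9, R4: -1>-9, R5: -7>-8.
P1 vs P5: R1: -2>-5, R2: -1>-5, R3: -8>-10, R4: -1>-2, R5: -7=-7.
P1 is at least as good as every other strategy against every opponent action, so it is weakly dominant.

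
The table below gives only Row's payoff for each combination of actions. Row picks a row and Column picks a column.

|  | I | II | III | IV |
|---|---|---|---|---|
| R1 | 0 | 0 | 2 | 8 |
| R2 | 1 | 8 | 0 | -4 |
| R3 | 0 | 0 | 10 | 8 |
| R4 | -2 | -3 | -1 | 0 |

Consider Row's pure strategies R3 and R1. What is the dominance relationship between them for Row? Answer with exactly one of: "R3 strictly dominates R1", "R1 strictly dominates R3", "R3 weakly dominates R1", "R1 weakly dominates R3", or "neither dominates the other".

Compare R3 to R1 across each opponent action: I: 0=0, II: 0=0, III: 10>2, IV: 8=8.
R3 is at least as good everywhere and strictly better somewhere (tied only at I, II, IV), so R3 weakly but not strictly dominates R1.

R3 weakly dominates R1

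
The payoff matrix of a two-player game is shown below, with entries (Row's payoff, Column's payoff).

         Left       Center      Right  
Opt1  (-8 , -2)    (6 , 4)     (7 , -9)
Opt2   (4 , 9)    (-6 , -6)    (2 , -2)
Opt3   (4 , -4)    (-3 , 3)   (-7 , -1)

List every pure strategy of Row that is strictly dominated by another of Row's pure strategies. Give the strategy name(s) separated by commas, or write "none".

Nothing dominates Opt1: Opt2 at Center (6>-6); Opt3 at Center (6>-3).
Nothing dominates Opt2: Opt1 at Left (4>-8); Opt3 at Left (4=4).
Nothing dominates Opt3: Opt1 at Left (4>-8); Opt2 at Left (4=4).

none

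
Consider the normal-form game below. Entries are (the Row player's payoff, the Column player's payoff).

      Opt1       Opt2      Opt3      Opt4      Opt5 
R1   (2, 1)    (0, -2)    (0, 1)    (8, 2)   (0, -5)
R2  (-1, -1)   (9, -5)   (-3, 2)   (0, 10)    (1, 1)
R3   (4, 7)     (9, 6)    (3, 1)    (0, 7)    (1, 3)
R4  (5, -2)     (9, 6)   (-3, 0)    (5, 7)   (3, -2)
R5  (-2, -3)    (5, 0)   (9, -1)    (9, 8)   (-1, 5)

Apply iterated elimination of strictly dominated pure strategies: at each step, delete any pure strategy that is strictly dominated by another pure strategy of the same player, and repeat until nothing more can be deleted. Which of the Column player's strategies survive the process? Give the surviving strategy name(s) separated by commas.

Opt4

The Column player's strategy Opt2 is strictly dominated by Opt4 (R1: 2>-2, R2: 10>-5, R3: 7>6, R4: 7>6, R5: 8>0) and is removed.
The Column player's strategy Opt3 is strictly dominated by Opt4 (R1: 2>1, R2: 10>2, R3: 7>1, R4: 7>0, R5: 8>-1) and is removed.
Row R2 is eliminated: R4 beats it against every remaining column (Opt1: 5>-1, Opt4: 5>0, Opt5: 3>1).
For the Row player, R4 strictly dominates R3 on the remaining columns (Opt1: 5>4, Opt4: 5>0, Opt5: 3>1); eliminate R3.
The Column player's strategy Opt1 is strictly dominated by Opt4 (R1: 2>1, R4: 7>-2, R5: 8>-3) and is removed.
For the Column player, Opt4 strictly dominates Opt5 on the remaining rows (R1: 2>-5, R4: 7>-2, R5: 8>5); eliminate Opt5.
The Row player's strategy R1 is strictly dominated by R5 (Opt4: 9>8) and is removed.
For the Row player, R5 strictly dominates R4 on the remaining columns (Opt4: 9>5); eliminate R4.
Among the remaining strategies, none is strictly dominated by another pure strategy of the same player, so the elimination stops.
Surviving strategies — the Row player: {R5}; the Column player: {Opt4}.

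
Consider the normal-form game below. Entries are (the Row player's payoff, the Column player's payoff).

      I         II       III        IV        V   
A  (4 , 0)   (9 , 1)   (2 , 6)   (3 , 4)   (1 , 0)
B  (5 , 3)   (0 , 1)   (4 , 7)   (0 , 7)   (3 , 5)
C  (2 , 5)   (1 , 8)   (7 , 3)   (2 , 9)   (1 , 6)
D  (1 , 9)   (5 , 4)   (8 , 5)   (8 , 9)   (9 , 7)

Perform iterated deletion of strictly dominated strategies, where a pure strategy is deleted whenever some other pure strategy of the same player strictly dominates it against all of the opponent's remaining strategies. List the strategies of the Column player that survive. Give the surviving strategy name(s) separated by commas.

The Column player's strategy II is strictly dominated by IV (A: 4>1, B: 7>1, C: 9>8, D: 9>4) and is removed.
For the Column player, IV strictly dominates V on the remaining rows (A: 4>0, B: 7>5, C: 9>6, D: 9>7); eliminate V.
Among the remaining strategies, none is strictly dominated by another pure strategy of the same player, so the elimination stops.
Surviving strategies — the Row player: {A, B, C, D}; the Column player: {I, III, IV}.

I, III, IV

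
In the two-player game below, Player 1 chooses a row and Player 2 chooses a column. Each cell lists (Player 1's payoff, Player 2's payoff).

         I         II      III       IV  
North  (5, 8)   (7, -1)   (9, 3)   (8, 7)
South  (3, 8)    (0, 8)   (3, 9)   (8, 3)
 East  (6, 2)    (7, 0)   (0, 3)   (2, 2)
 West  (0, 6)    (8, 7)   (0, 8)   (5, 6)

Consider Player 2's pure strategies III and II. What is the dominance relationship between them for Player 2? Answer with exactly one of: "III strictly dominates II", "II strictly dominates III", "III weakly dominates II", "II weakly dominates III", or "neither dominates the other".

Compare III to II across every action of Player 1: North: 3>-1, South: 9>8, East: 3>0, West: 8>7.
Every comparison favours III, so III strictly dominates II.

III strictly dominates II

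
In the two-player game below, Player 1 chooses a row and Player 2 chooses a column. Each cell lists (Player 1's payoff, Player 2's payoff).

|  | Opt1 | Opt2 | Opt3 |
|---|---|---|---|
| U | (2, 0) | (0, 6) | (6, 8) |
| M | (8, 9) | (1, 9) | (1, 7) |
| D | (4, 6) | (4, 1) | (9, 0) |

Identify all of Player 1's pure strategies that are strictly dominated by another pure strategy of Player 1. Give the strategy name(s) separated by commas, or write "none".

U is strictly dominated by D (Opt1: 4>2, Opt2: 4>0, Opt3: 9>6).
M is not dominated — it holds its own against U at Opt1 (8>2); D at Opt1 (8>4).
D is not dominated — it holds its own against U at Opt1 (4>2); M at Opt2 (4>1).

U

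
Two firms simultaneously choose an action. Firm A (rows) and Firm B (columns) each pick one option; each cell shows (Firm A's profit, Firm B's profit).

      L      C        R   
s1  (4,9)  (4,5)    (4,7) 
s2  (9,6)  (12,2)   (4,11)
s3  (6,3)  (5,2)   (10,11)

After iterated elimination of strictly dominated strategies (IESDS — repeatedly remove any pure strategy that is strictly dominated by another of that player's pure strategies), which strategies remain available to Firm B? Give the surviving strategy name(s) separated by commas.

R

Row s1 is eliminated: s3 beats it against every remaining column (L: 6>4, C: 5>4, R: 10>4).
For Firm B, R strictly dominates L on the remaining rows (s2: 11>6, s3: 11>3); eliminate L.
Firm B's strategy C is strictly dominated by R (s2: 11>2, s3: 11>2) and is removed.
For Firm A, s3 strictly dominates s2 on the remaining columns (R: 10>4); eliminate s2.
Among the remaining strategies, none is strictly dominated by another pure strategy of the same player, so the elimination stops.
Surviving strategies — Firm A: {s3}; Firm B: {R}.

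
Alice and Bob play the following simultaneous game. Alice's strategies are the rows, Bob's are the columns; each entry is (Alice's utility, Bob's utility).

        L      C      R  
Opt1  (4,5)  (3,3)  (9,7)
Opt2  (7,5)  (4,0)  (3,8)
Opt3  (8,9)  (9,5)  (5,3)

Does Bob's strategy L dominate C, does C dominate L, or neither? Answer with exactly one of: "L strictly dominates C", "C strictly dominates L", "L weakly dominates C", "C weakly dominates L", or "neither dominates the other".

Compare L to C across each choice by Alice: Opt1: 5>3, Opt2: 5>0, Opt3: 9>5.
Every comparison favours L, so L strictly dominates C.

L strictly dominates C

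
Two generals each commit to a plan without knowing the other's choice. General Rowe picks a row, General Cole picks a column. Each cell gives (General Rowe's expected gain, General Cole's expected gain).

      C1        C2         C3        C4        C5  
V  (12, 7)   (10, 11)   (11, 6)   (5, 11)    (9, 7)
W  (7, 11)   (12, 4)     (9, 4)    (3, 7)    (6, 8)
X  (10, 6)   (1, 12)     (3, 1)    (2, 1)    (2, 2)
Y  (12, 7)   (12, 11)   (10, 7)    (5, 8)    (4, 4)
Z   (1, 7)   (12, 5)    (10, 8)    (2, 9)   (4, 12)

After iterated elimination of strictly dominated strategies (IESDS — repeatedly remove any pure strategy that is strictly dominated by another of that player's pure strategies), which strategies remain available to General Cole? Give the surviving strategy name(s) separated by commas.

For General Rowe, V strictly dominates X on the remaining columns (C1: 12>10, C2: 10>1, C3: 11>3, C4: 5>2, C5: 9>2); eliminate X.
Column C3 is eliminated: C4 beats it against every remaining row (V: 11>6, W: 7>4, Y: 8>7, Z: 9>8).
Among the remaining strategies, none is strictly dominated by another pure strategy of the same player, so the elimination stops.
Surviving strategies — General Rowe: {V, W, Y, Z}; General Cole: {C1, C2, C4, C5}.

C1, C2, C4, C5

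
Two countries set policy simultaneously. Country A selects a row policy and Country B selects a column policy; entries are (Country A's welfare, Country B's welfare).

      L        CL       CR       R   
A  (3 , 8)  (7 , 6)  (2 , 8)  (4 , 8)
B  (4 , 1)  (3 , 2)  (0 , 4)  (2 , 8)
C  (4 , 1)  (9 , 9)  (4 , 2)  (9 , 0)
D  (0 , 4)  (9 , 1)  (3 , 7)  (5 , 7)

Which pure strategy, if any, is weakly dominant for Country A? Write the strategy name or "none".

C

C vs A: L: 4>3, CL: 9>7, CR: 4>2, R: 9>4.
C vs B: L: 4=4, CL: 9>3, CR: 4>0, R: 9>2.
C vs D: L: 4>0, CL: 9=9, CR: 4>3, R: 9>5.
C is at least as good as every other strategy against every opponent action, so it is weakly dominant.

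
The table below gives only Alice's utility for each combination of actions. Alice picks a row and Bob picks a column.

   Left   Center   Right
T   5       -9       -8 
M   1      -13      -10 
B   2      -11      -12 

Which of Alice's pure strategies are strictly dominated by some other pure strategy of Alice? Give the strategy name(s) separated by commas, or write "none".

T: no other strategy beats it everywhere (M at Left (5>1); B at Left (5>2)).
M is strictly dominated by T (Left: 5>1, Center: -9>-13, Right: -8>-10).
B: dominated, since T does at least as well everywhere (Left: 5>2, Center: -9>-11, Right: -8>-12).

M, B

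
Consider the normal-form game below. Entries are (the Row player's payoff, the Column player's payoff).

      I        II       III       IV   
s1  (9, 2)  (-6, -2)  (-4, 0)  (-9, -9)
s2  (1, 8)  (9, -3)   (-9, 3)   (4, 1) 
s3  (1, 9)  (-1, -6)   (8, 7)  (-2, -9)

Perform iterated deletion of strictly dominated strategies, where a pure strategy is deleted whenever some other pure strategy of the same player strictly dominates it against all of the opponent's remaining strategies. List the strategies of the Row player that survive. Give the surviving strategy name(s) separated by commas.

Column II is eliminated: I beats it against every remaining row (s1: 2>-2, s2: 8>-3, s3: 9>-6).
The Column player's strategy III is strictly dominated by I (s1: 2>0, s2: 8>3, s3: 9>7) and is removed.
For the Column player, I strictly dominates IV on the remaining rows (s1: 2>-9, s2: 8>1, s3: 9>-9); eliminate IV.
For the Row player, s1 strictly dominates s2 on the remaining columns (I: 9>1); eliminate s2.
The Row player's strategy s3 is strictly dominated by s1 (I: 9>1) and is removed.
Among the remaining strategies, none is strictly dominated by another pure strategy of the same player, so the elimination stops.
Surviving strategies — the Row player: {s1}; the Column player: {I}.

s1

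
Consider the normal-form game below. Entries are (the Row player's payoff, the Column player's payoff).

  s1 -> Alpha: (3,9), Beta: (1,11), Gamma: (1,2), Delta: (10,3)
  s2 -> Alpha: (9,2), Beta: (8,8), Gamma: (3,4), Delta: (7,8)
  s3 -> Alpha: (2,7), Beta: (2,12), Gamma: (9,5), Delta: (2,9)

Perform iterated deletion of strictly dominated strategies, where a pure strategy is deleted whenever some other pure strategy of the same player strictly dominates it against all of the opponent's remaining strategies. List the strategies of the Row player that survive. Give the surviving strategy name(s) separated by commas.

The Column player's strategy Alpha is strictly dominated by Beta (s1: 11>9, s2: 8>2, s3: 12>7) and is removed.
Column Gamma is eliminated: Beta beats it against every remaining row (s1: 11>2, s2: 8>4, s3: 12>5).
For the Row player, s2 strictly dominates s3 on the remaining columns (Beta: 8>2, Delta: 7>2); eliminate s3.
Among the remaining strategies, none is strictly dominated by another pure strategy of the same player, so the elimination stops.
Surviving strategies — the Row player: {s1, s2}; the Column player: {Beta, Delta}.

s1, s2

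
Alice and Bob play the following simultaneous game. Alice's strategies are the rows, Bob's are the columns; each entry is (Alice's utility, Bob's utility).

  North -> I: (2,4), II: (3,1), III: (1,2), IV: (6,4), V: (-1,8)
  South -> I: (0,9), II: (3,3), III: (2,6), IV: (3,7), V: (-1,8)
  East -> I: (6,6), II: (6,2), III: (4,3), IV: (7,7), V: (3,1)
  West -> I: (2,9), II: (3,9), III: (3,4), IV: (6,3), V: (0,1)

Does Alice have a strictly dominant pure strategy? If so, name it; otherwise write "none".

East

East vs North: I: 6>2, II: 6>3, III: 4>1, IV: 7>6, V: 3>-1.
East vs South: I: 6>0, II: 6>3, III: 4>2, IV: 7>3, V: 3>-1.
East vs West: I: 6>2, II: 6>3, III: 4>3, IV: 7>6, V: 3>0.
East strictly beats every other strategy against every opponent action, so it is strictly dominant.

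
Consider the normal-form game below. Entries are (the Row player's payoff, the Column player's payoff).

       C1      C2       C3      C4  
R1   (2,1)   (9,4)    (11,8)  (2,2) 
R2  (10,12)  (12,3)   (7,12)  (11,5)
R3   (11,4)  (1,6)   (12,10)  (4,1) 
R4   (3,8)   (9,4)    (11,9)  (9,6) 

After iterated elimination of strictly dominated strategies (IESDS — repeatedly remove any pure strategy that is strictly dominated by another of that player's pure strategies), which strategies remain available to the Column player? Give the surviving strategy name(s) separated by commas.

Column C2 is eliminated: C3 beats it against every remaining row (R1: 8>4, R2: 12>3, R3: 10>6, R4: 9>4).
Row R1 is eliminated: R3 beats it against every remaining column (C1: 11>2, C3: 12>11, C4: 4>2).
The Column player's strategy C4 is strictly dominated by C1 (R2: 12>5, R3: 4>1, R4: 8>6) and is removed.
For the Row player, R3 strictly dominates R2 on the remaining columns (C1: 11>10, C3: 12>7); eliminate R2.
For the Row player, R3 strictly dominates R4 on the remaining columns (C1: 11>3, C3: 12>11); eliminate R4.
The Column player's strategy C1 is strictly dominated by C3 (R3: 10>4) and is removed.
Among the remaining strategies, none is strictly dominated by another pure strategy of the same player, so the elimination stops.
Surviving strategies — the Row player: {R3}; the Column player: {C3}.

C3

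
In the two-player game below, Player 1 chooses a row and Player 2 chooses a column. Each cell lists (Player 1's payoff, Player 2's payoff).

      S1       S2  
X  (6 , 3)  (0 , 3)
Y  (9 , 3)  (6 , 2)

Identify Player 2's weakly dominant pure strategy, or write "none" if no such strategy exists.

S1

S1 vs S2: X: 3=3, Y: 3>2.
S1 is at least as good as every other strategy against every opponent action, so it is weakly dominant.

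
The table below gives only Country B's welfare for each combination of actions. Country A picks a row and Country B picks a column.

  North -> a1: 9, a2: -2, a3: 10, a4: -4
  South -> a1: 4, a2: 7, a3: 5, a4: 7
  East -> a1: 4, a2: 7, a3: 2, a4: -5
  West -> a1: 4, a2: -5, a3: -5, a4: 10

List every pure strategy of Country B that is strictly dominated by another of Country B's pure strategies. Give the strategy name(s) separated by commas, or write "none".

none

a1 is not dominated — it holds its own against a2 at North (9>-2); a3 at East (4>2); a4 at North (9>-4).
Nothing dominates a2: a1 at South (7>4); a3 at South (7>5); a4 at North (-2>-4).
a3 is not dominated — it holds its own against a1 at North (10>9); a2 at North (10>-2); a4 at North (10>-4).
a4: no other strategy beats it everywhere (a1 at South (7>4); a2 at South (7=7); a3 at South (7>5)).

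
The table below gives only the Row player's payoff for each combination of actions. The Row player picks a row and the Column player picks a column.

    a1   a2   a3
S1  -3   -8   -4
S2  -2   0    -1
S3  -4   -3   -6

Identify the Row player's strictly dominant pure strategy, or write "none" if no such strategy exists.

S2

S2 vs S1: a1: -2>-3, a2: 0>-8, a3: -1>-4.
S2 vs S3: a1: -2>-4, a2: 0>-3, a3: -1>-6.
S2 strictly beats every other strategy against every opponent action, so it is strictly dominant.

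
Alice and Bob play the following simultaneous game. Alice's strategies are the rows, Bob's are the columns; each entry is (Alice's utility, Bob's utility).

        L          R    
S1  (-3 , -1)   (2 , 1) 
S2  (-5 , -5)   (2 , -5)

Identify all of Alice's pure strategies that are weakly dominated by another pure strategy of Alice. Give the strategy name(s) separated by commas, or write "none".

S2

S1: no other strategy beats it everywhere (S2 at L (-3>-5)).
S2 is weakly dominated by S1 (L: -3>-5, R: 2=2).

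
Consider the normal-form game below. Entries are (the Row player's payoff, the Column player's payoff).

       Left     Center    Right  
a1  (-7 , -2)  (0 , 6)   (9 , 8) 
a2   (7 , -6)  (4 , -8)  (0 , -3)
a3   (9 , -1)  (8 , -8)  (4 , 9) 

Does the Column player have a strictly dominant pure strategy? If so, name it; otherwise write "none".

Right

Right vs Left: a1: 8>-2, a2: -3>-6, a3: 9>-1.
Right vs Center: a1: 8>6, a2: -3>-8, a3: 9>-8.
Right strictly beats every other strategy against every opponent action, so it is strictly dominant.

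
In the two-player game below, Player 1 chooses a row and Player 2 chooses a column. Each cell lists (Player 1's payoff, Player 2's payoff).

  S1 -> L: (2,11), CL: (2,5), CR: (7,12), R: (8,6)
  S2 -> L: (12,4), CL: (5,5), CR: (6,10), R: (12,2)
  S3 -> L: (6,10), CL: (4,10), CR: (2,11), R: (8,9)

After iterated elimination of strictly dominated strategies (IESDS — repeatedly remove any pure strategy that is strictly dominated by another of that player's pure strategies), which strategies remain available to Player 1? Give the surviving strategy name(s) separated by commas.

S1

Player 1's strategy S3 is strictly dominated by S2 (L: 12>6, CL: 5>4, CR: 6>2, R: 12>8) and is removed.
Column L is eliminated: CR beats it against every remaining row (S1: 12>11, S2: 10>4).
Player 2's strategy CL is strictly dominated by CR (S1: 12>5, S2: 10>5) and is removed.
Column R is eliminated: CR beats it against every remaining row (S1: 12>6, S2: 10>2).
Player 1's strategy S2 is strictly dominated by S1 (CR: 7>6) and is removed.
Among the remaining strategies, none is strictly dominated by another pure strategy of the same player, so the elimination stops.
Surviving strategies — Player 1: {S1}; Player 2: {CR}.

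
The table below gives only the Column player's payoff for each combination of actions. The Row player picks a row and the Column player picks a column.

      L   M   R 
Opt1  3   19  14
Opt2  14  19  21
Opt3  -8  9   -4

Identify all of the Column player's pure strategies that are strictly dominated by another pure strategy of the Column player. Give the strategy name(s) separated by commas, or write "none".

L

M strictly dominates L — Opt1: 19>3, Opt2: 19>14, Opt3: 9>-8.
Nothing dominates M: L at Opt1 (19>3); R at Opt1 (19>14).
R is not dominated — it holds its own against L at Opt1 (14>3); M at Opt2 (21>19).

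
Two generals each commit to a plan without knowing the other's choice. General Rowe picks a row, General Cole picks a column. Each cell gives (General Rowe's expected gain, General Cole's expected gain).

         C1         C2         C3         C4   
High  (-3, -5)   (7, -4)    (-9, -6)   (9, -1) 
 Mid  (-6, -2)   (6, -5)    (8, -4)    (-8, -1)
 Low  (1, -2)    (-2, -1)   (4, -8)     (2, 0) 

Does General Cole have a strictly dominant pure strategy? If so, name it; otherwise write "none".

C4 vs C1: High: -1>-5, Mid: -1>-2, Low: 0>-2.
C4 vs C2: High: -1>-4, Mid: -1>-5, Low: 0>-1.
C4 vs C3: High: -1>-6, Mid: -1>-4, Low: 0>-8.
C4 strictly beats every other strategy against every opponent action, so it is strictly dominant.

C4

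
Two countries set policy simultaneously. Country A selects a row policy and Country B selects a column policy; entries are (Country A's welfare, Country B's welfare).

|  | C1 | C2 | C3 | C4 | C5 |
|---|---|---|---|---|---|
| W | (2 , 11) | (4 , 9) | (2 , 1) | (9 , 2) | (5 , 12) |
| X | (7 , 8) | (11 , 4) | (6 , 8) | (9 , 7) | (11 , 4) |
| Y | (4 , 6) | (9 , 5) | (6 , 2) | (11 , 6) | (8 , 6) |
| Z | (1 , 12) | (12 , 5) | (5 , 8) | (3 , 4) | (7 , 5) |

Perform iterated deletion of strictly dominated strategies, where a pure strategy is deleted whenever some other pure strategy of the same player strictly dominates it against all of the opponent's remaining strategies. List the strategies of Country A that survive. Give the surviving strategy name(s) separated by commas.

For Country A, Y strictly dominates W on the remaining columns (C1: 4>2, C2: 9>4, C3: 6>2, C4: 11>9, C5: 8>5); eliminate W.
For Country B, C1 strictly dominates C2 on the remaining rows (X: 8>4, Y: 6>5, Z: 12>5); eliminate C2.
Row Z is eliminated: X beats it against every remaining column (C1: 7>1, C3: 6>5, C4: 9>3, C5: 11>7).
Among the remaining strategies, none is strictly dominated by another pure strategy of the same player, so the elimination stops.
Surviving strategies — Country A: {X, Y}; Country B: {C1, C3, C4, C5}.

X, Y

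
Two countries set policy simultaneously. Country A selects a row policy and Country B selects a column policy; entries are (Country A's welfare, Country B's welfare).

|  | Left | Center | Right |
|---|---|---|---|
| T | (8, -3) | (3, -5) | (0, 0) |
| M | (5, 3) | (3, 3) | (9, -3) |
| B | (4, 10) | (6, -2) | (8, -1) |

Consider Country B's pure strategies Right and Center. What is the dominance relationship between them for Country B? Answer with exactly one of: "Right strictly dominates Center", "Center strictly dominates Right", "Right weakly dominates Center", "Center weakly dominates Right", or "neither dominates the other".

Right's payoffs vs Center's, by Country A's action — T: 0>-5, M: -3<3, B: -1>-2.
Right does better at T, B but worse at M; neither strategy dominates the other.

neither dominates the other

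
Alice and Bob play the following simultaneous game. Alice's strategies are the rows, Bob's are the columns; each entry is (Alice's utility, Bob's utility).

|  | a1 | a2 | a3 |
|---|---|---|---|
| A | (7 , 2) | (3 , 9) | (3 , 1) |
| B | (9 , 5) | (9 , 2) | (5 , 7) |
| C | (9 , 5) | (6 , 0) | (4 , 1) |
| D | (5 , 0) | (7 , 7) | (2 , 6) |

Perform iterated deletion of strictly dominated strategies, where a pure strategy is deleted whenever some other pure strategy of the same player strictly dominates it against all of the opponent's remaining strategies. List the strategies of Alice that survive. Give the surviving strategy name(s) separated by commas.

Row A is eliminated: B beats it against every remaining column (a1: 9>7, a2: 9>3, a3: 5>3).
For Alice, B strictly dominates D on the remaining columns (a1: 9>5, a2: 9>7, a3: 5>2); eliminate D.
For Bob, a1 strictly dominates a2 on the remaining rows (B: 5>2, C: 5>0); eliminate a2.
Among the remaining strategies, none is strictly dominated by another pure strategy of the same player, so the elimination stops.
Surviving strategies — Alice: {B, C}; Bob: {a1, a3}.

B, C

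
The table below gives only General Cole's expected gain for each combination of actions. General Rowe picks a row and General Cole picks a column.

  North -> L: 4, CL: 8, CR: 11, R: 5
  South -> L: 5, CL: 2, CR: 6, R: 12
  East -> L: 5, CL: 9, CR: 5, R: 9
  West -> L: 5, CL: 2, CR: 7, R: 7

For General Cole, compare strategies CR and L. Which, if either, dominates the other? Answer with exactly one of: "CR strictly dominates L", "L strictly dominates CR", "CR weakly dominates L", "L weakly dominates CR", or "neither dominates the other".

CR weakly dominates L

CR's payoffs vs L's, by General Rowe's action — North: 11>4, South: 6>5, East: 5=5, West: 7>5.
CR is at least as good everywhere and strictly better somewhere (tied only at East), so CR weakly but not strictly dominates L.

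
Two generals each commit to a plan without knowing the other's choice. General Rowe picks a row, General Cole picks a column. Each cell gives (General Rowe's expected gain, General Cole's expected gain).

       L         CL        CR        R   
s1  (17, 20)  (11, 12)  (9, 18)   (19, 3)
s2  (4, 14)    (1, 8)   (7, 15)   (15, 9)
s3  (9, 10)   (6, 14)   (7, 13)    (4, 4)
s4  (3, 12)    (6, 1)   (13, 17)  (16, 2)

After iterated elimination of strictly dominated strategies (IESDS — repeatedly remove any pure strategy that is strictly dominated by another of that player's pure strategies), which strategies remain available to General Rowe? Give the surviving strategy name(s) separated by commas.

s1, s4

Row s2 is eliminated: s1 beats it against every remaining column (L: 17>4, CL: 11>1, CR: 9>7, R: 19>15).
General Rowe's strategy s3 is strictly dominated by s1 (L: 17>9, CL: 11>6, CR: 9>7, R: 19>4) and is removed.
General Cole's strategy CL is strictly dominated by L (s1: 20>12, s4: 12>1) and is removed.
For General Cole, L strictly dominates R on the remaining rows (s1: 20>3, s4: 12>2); eliminate R.
Among the remaining strategies, none is strictly dominated by another pure strategy of the same player, so the elimination stops.
Surviving strategies — General Rowe: {s1, s4}; General Cole: {L, CR}.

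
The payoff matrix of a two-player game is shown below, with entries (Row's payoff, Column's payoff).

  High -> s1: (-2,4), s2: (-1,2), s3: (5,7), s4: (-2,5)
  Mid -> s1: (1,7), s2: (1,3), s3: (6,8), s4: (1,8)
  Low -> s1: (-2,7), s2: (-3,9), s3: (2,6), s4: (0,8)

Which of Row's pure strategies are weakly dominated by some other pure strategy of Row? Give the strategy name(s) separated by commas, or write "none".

High, Low

Mid weakly dominates High — s1: 1>-2, s2: 1>-1, s3: 6>5, s4: 1>-2.
Mid: no other strategy beats it everywhere (High at s1 (1>-2); Low at s1 (1>-2)).
Mid weakly dominates Low — s1: 1>-2, s2: 1>-3, s3: 6>2, s4: 1>0.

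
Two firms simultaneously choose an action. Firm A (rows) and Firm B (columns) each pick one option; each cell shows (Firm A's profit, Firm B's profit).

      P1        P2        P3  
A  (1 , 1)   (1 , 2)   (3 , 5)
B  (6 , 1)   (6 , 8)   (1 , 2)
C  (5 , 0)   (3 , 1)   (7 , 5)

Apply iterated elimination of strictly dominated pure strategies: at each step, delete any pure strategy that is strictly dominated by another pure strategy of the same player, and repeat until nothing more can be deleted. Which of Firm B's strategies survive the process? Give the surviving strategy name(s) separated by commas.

P2, P3

Firm A's strategy A is strictly dominated by C (P1: 5>1, P2: 3>1, P3: 7>3) and is removed.
Firm B's strategy P1 is strictly dominated by P2 (B: 8>1, C: 1>0) and is removed.
Among the remaining strategies, none is strictly dominated by another pure strategy of the same player, so the elimination stops.
Surviving strategies — Firm A: {B, C}; Firm B: {P2, P3}.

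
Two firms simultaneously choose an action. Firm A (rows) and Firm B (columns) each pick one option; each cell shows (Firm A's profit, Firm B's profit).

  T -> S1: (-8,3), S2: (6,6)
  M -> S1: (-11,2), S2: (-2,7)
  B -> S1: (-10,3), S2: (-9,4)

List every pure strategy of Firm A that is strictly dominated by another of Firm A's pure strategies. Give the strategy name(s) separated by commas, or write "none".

Nothing dominates T: M at S1 (-8>-11); B at S1 (-8>-10).
M: dominated, since T does at least as well everywhere (S1: -8>-11, S2: 6>-2).
B is strictly dominated by T (S1: -8>-10, S2: 6>-9).

M, B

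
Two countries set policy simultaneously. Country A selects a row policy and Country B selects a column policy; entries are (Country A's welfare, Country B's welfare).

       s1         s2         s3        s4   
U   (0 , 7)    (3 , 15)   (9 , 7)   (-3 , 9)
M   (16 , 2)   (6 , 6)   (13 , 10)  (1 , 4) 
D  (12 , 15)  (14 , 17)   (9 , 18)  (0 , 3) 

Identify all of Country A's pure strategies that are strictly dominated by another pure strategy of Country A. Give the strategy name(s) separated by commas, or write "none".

U

M strictly dominates U — s1: 16>0, s2: 6>3, s3: 13>9, s4: 1>-3.
M: no other strategy beats it everywhere (U at s1 (16>0); D at s1 (16>12)).
Nothing dominates D: U at s1 (12>0); M at s2 (14>6).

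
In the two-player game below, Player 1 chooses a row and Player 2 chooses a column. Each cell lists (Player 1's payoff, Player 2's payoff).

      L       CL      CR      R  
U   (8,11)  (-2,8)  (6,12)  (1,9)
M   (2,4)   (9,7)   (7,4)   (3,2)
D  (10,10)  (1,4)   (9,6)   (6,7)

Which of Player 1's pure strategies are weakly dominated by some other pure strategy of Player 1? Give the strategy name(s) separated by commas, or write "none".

U

U: dominated, since D does at least as well everywhere (L: 10>8, CL: 1>-2, CR: 9>6, R: 6>1).
M is not dominated — it holds its own against U at CL (9>-2); D at CL (9>1).
D is not dominated — it holds its own against U at L (10>8); M at L (10>2).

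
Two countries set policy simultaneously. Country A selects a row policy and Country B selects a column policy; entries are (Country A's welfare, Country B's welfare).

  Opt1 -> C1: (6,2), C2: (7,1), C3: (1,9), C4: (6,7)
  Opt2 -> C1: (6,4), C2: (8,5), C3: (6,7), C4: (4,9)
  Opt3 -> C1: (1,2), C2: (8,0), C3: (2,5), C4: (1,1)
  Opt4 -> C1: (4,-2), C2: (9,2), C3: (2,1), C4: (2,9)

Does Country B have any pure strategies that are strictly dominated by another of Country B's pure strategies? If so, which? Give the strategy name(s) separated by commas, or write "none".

C3 strictly dominates C1 — Opt1: 9>2, Opt2: 7>4, Opt3: 5>2, Opt4: 1>-2.
C2: dominated, since C4 does at least as well everywhere (Opt1: 7>1, Opt2: 9>5, Opt3: 1>0, Opt4: 9>2).
C3 is not dominated — it holds its own against C1 at Opt1 (9>2); C2 at Opt1 (9>1); C4 at Opt1 (9>7).
Nothing dominates C4: C1 at Opt1 (7>2); C2 at Opt1 (7>1); C3 at Opt2 (9>7).

C1, C2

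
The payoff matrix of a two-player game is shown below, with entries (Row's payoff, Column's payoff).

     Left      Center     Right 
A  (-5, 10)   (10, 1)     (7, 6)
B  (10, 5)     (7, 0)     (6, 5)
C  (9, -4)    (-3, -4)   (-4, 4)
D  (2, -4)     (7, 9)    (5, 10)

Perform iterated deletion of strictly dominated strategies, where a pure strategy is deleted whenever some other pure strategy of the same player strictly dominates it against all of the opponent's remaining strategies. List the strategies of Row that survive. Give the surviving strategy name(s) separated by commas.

For Row, B strictly dominates C on the remaining columns (Left: 10>9, Center: 7>-3, Right: 6>-4); eliminate C.
For Column, Right strictly dominates Center on the remaining rows (A: 6>1, B: 5>0, D: 10>9); eliminate Center.
Row's strategy D is strictly dominated by B (Left: 10>2, Right: 6>5) and is removed.
Among the remaining strategies, none is strictly dominated by another pure strategy of the same player, so the elimination stops.
Surviving strategies — Row: {A, B}; Column: {Left, Right}.

A, B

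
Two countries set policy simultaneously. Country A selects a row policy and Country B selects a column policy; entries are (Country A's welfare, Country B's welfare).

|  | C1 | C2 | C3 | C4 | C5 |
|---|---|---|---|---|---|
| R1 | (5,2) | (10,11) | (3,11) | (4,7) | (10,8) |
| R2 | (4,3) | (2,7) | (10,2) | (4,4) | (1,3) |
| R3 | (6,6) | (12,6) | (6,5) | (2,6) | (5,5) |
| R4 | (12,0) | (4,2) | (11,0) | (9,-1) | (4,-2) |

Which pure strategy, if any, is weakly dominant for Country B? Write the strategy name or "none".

C2

C2 vs C1: R1: 11>2, R2: 7>3, R3: 6=6, R4: 2>0.
C2 vs C3: R1: 11=11, R2: 7>2, R3: 6>5, R4: 2>0.
C2 vs C4: R1: 11>7, R2: 7>4, R3: 6=6, R4: 2>-1.
C2 vs C5: R1: 11>8, R2: 7>3, R3: 6>5, R4: 2>-2.
C2 is at least as good as every other strategy against every opponent action, so it is weakly dominant.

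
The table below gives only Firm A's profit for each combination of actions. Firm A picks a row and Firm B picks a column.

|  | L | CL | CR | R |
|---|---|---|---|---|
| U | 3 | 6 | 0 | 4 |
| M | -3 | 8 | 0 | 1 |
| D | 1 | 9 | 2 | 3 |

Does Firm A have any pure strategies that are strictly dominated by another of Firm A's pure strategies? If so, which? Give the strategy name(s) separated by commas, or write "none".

M

U is not dominated — it holds its own against M at L (3>-3); D at L (3>1).
D strictly dominates M — L: 1>-3, CL: 9>8, CR: 2>0, R: 3>1.
D: no other strategy beats it everywhere (U at CL (9>6); M at L (1>-3)).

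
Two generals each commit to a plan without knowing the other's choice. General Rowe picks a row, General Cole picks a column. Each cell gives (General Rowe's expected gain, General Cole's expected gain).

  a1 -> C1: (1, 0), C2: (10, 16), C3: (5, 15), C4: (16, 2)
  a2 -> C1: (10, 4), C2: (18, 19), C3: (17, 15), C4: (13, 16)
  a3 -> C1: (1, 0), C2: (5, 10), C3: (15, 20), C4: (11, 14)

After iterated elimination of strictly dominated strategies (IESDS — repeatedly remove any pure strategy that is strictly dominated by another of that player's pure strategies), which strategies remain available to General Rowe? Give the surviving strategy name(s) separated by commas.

a2

For General Rowe, a2 strictly dominates a3 on the remaining columns (C1: 10>1, C2: 18>5, C3: 17>15, C4: 13>11); eliminate a3.
For General Cole, C2 strictly dominates C1 on the remaining rows (a1: 16>0, a2: 19>4); eliminate C1.
For General Cole, C2 strictly dominates C3 on the remaining rows (a1: 16>15, a2: 19>15); eliminate C3.
General Cole's strategy C4 is strictly dominated by C2 (a1: 16>2, a2: 19>16) and is removed.
Row a1 is eliminated: a2 beats it against every remaining column (C2: 18>10).
Among the remaining strategies, none is strictly dominated by another pure strategy of the same player, so the elimination stops.
Surviving strategies — General Rowe: {a2}; General Cole: {C2}.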